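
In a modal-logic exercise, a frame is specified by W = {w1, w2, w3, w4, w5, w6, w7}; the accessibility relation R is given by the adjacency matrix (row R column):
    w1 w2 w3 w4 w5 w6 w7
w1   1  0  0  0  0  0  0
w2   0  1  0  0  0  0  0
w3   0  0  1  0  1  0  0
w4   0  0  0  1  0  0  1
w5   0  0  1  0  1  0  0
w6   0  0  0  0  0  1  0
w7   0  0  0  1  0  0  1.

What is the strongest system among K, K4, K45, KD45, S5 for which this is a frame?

S5

Transitive (axiom 4): yes — every two-step R-path is closed by a direct edge.
Euclidean (axiom 5): yes — any two successors of a common world are R-related.
Serial (axiom D): yes — every world has a successor (e.g. w1 R w1).
Reflexive (axiom T): yes — every world is R-related to itself.
So F validates K, K4, K45, KD45, S5. The strongest is S5.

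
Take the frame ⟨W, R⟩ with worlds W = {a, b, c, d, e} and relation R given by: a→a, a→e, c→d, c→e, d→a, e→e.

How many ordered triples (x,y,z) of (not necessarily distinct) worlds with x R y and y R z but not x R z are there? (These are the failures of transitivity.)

2

Enumerating: (c,d,a), (d,a,e).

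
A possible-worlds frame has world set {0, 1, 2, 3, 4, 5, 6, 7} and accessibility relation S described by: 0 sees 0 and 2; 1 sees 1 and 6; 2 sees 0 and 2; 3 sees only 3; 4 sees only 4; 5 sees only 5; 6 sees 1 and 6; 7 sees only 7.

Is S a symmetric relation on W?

Symmetric: yes — every pair in S has its reverse in S.

Yes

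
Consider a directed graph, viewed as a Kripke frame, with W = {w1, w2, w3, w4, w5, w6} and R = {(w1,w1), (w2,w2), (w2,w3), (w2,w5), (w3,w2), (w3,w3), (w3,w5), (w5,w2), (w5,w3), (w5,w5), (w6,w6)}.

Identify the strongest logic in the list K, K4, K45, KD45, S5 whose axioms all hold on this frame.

Transitive (axiom 4): yes — every two-step R-path is closed by a direct edge.
Euclidean (axiom 5): yes — any two successors of a common world are R-related.
Serial (axiom D): no — w4 has no R-successor.
Reflexive (axiom T): no — w4 is not related to itself.
So F validates K, K4, K45; KD45 would additionally require R to be serial. The strongest is K45.

K45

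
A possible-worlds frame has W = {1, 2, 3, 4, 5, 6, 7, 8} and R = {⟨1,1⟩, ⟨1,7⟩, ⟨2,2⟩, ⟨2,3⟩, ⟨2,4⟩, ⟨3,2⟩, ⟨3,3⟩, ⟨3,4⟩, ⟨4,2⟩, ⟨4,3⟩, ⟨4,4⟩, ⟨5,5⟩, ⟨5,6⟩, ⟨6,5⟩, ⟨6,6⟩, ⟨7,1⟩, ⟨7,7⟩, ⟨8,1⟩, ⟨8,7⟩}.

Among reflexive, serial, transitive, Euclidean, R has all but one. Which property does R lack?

Reflexive: no — 8 is not related to itself.
Serial: yes — every world has a successor (e.g. 1 R 1).
Transitive: yes — every two-step R-path is closed by a direct edge.
Euclidean: yes — any two successors of a common world are R-related.
Only reflexive fails.

reflexive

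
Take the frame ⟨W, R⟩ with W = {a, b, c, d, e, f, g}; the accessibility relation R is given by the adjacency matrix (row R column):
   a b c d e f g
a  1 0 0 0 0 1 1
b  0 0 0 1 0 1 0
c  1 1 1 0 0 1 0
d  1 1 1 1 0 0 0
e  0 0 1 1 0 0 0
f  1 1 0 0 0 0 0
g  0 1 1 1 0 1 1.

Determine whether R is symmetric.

Symmetric: no — a R g but not g R a.

No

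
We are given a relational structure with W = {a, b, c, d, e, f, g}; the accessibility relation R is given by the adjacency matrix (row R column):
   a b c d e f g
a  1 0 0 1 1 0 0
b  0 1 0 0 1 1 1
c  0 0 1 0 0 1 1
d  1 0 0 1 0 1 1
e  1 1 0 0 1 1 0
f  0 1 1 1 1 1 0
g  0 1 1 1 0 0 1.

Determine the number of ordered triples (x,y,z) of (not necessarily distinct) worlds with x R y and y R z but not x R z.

34

Enumerating: (a,d,f), (a,d,g), (a,e,b), (a,e,f), (b,e,a), (b,f,c), (b,f,d), (b,g,c), (b,g,d), (c,f,b), (c,f,d), (c,f,e), … and 22 more.
Total: 34.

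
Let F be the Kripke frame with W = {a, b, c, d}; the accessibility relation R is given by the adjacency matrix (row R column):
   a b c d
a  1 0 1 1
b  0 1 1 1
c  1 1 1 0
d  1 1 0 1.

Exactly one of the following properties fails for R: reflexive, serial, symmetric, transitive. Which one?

Reflexive: yes — every world is R-related to itself.
Serial: yes — every world has a successor (e.g. a R a).
Symmetric: yes — every pair in R has its reverse in R.
Transitive: no — a R c and c R b, but not a R b.
Only transitive fails.

transitive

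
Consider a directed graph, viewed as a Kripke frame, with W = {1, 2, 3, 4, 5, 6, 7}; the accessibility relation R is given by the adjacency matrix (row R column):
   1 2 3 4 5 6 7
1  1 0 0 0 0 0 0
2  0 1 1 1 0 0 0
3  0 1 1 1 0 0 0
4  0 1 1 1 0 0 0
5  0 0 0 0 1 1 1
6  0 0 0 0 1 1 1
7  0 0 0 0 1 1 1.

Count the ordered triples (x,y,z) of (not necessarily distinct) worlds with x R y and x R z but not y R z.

R is Euclidean; there are no such tuples.

0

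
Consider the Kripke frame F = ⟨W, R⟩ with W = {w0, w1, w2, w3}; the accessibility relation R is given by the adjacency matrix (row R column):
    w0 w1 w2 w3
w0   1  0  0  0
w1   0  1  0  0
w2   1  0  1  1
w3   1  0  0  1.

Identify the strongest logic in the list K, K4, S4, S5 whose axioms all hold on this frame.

Transitive (axiom 4): yes — every two-step R-path is closed by a direct edge.
Reflexive (axiom T): yes — every world is R-related to itself.
Euclidean (axiom 5): no — w2 R w0 and w2 R w3, but not w0 R w3.
So F validates K, K4, S4; S5 would additionally require R to be Euclidean. The strongest is S4.

S4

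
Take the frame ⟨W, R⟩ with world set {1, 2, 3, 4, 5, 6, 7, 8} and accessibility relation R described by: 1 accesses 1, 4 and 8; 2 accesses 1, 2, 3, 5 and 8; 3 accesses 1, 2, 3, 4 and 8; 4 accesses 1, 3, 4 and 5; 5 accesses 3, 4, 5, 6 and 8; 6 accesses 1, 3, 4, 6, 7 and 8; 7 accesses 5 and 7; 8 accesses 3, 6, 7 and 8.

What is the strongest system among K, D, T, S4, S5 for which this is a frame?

Serial (axiom D): yes — every world has a successor (e.g. 1 R 1).
Reflexive (axiom T): yes — every world is R-related to itself.
Transitive (axiom 4): no — 1 R 4 and 4 R 3, but not 1 R 3.
Euclidean (axiom 5): no — 1 R 4 and 1 R 8, but not 4 R 8.
So F validates K, D, T; S4 would additionally require R to be transitive. The strongest is T.

T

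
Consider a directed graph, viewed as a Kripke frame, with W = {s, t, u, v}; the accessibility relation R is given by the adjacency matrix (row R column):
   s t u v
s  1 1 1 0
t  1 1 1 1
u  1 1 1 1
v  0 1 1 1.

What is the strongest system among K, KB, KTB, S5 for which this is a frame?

KTB

Symmetric (axiom B): yes — every pair in R has its reverse in R.
Reflexive (axiom T): yes — every world is R-related to itself.
Euclidean (axiom 5): no — t R s and t R v, but not s R v.
So F validates K, KB, KTB; S5 would additionally require R to be Euclidean. The strongest is KTB.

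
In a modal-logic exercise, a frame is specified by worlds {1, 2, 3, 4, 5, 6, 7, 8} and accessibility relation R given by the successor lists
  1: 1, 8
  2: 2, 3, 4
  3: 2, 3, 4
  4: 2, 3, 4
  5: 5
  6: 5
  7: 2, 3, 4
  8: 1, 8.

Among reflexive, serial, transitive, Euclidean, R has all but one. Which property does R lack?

Reflexive: no — 6 is not related to itself.
Serial: yes — every world has a successor (e.g. 1 R 1).
Transitive: yes — every two-step R-path is closed by a direct edge.
Euclidean: yes — any two successors of a common world are R-related.
Only reflexive fails.

reflexive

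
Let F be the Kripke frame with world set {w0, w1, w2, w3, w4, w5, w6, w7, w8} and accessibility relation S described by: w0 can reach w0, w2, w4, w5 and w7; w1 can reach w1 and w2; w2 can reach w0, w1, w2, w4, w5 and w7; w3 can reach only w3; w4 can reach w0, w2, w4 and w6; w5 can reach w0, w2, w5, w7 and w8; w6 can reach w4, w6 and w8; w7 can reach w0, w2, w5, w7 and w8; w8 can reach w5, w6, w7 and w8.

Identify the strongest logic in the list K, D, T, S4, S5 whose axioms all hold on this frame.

T

Serial (axiom D): yes — every world has a successor (e.g. w0 S w0).
Reflexive (axiom T): yes — every world is S-related to itself.
Transitive (axiom 4): no — w0 S w2 and w2 S w1, but not w0 S w1.
Euclidean (axiom 5): no — w0 S w4 and w0 S w5, but not w4 S w5.
So F validates K, D, T; S4 would additionally require S to be transitive. The strongest is T.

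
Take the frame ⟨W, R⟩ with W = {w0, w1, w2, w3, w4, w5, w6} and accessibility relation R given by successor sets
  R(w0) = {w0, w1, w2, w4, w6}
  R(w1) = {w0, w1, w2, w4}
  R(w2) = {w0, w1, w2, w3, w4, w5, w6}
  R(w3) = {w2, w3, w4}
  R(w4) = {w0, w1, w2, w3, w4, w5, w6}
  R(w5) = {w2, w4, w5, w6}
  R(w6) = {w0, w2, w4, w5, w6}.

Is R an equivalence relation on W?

No

Reflexive: yes — every world is R-related to itself.
Symmetric: yes — every pair in R has its reverse in R.
Transitive: no — w0 R w2 and w2 R w3, but not w0 R w3.
So R is not an equivalence relation.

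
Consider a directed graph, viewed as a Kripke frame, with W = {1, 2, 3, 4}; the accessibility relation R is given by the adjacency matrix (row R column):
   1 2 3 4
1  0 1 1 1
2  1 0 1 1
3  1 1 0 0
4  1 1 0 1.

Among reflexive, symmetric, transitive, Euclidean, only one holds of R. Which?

symmetric

Reflexive: no — 1 is not related to itself.
Symmetric: yes — every pair in R has its reverse in R.
Transitive: no — 3 R 1 and 1 R 4, but not 3 R 4.
Euclidean: no — 1 R 3 and 1 R 4, but not 3 R 4.
Only symmetric holds.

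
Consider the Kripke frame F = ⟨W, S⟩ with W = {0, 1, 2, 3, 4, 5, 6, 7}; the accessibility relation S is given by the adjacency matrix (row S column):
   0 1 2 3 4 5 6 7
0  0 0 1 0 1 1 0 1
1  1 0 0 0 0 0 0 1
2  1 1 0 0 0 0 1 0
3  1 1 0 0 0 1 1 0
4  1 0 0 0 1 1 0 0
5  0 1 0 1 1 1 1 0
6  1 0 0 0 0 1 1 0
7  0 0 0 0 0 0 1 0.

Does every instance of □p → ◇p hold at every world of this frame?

Yes

The schema D characterises exactly the serial frames.
Serial: yes — every world has a successor (e.g. 0 S 2).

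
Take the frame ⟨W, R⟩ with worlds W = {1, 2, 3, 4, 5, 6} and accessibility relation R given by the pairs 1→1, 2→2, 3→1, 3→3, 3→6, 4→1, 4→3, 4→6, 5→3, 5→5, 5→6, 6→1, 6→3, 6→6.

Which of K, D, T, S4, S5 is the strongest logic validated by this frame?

D

Serial (axiom D): yes — every world has a successor (e.g. 1 R 1).
Reflexive (axiom T): no — 4 is not related to itself.
Transitive (axiom 4): no — 5 R 3 and 3 R 1, but not 5 R 1.
Euclidean (axiom 5): no — 3 R 1 and 3 R 6, but not 1 R 6.
So F validates K, D; T would additionally require R to be reflexive. The strongest is D.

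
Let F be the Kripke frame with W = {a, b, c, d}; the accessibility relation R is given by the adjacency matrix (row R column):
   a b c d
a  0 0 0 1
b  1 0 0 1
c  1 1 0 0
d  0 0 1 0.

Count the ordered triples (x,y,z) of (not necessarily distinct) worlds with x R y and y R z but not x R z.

Enumerating: (a,d,c), (b,d,c), (c,a,d), (c,b,d), (d,c,a), (d,c,b).

6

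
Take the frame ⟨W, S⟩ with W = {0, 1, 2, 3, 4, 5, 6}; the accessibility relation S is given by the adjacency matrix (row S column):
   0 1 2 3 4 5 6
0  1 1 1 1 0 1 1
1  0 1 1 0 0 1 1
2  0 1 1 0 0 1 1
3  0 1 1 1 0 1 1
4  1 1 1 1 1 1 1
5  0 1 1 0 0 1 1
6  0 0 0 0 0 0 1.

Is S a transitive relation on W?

Transitive: yes — every two-step S-path is closed by a direct edge.

Yes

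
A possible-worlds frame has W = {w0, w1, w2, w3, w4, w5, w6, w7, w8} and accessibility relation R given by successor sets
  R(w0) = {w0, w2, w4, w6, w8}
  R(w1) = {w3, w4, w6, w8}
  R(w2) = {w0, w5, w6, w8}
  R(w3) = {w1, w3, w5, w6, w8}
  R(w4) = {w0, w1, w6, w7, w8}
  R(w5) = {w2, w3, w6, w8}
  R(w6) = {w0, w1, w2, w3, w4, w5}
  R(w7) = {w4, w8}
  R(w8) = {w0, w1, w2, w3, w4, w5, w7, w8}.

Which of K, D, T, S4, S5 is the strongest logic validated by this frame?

D

Serial (axiom D): yes — every world has a successor (e.g. w0 R w0).
Reflexive (axiom T): no — w1 is not related to itself.
Transitive (axiom 4): no — w0 R w2 and w2 R w5, but not w0 R w5.
Euclidean (axiom 5): no — w0 R w2 and w0 R w4, but not w2 R w4.
So F validates K, D; T would additionally require R to be reflexive. The strongest is D.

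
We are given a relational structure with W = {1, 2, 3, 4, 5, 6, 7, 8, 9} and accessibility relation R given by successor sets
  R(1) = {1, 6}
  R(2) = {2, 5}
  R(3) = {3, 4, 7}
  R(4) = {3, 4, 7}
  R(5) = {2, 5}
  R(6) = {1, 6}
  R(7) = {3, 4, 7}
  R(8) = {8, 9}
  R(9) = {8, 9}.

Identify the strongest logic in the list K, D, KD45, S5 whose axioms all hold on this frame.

Serial (axiom D): yes — every world has a successor (e.g. 1 R 1).
Euclidean (axiom 5): yes — any two successors of a common world are R-related.
Transitive (axiom 4): yes — every two-step R-path is closed by a direct edge.
Reflexive (axiom T): yes — every world is R-related to itself.
So F validates K, D, KD45, S5. The strongest is S5.

S5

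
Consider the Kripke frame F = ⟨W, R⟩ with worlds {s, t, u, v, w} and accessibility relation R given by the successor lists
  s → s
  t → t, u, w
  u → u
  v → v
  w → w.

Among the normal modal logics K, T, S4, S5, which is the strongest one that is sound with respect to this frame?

Reflexive (axiom T): yes — every world is R-related to itself.
Transitive (axiom 4): yes — every two-step R-path is closed by a direct edge.
Euclidean (axiom 5): no — t R u and t R w, but not u R w.
So F validates K, T, S4; S5 would additionally require R to be Euclidean. The strongest is S4.

S4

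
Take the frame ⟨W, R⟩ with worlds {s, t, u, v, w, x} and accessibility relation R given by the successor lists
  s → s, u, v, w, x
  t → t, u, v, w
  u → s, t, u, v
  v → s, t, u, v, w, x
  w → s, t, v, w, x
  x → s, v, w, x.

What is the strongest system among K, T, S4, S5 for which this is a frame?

Reflexive (axiom T): yes — every world is R-related to itself.
Transitive (axiom 4): no — s R u and u R t, but not s R t.
Euclidean (axiom 5): no — s R u and s R w, but not u R w.
So F validates K, T; S4 would additionally require R to be transitive. The strongest is T.

T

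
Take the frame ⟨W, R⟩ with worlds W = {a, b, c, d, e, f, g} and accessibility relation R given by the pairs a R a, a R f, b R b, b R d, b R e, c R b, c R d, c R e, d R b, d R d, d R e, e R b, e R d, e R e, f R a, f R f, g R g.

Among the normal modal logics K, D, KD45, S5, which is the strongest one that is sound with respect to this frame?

KD45

Serial (axiom D): yes — every world has a successor (e.g. a R a).
Euclidean (axiom 5): yes — any two successors of a common world are R-related.
Transitive (axiom 4): yes — every two-step R-path is closed by a direct edge.
Reflexive (axiom T): no — c is not related to itself.
So F validates K, D, KD45; S5 would additionally require R to be reflexive. The strongest is KD45.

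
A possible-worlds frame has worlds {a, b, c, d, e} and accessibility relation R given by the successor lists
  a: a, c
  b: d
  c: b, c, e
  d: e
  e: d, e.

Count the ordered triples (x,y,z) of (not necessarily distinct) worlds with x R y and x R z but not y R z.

8

Enumerating: (a,c,a), (b,d,d), (c,b,b), (c,b,c), (c,b,e), (c,e,b), (c,e,c), (e,d,d).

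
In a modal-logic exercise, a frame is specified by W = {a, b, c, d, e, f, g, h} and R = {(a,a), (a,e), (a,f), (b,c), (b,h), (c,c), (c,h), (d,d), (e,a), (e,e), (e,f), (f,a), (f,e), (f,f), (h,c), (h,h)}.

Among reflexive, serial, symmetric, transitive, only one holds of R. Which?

Reflexive: no — b is not related to itself.
Serial: no — g has no R-successor.
Symmetric: no — b R c but not c R b.
Transitive: yes — every two-step R-path is closed by a direct edge.
Only transitive holds.

transitive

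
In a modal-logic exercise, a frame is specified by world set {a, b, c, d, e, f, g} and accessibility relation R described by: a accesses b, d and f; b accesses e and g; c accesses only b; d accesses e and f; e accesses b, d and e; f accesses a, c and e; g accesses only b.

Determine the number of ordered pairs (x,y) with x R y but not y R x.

Enumerating: (a,b), (a,d), (c,b), (d,f), (f,c), (f,e).

6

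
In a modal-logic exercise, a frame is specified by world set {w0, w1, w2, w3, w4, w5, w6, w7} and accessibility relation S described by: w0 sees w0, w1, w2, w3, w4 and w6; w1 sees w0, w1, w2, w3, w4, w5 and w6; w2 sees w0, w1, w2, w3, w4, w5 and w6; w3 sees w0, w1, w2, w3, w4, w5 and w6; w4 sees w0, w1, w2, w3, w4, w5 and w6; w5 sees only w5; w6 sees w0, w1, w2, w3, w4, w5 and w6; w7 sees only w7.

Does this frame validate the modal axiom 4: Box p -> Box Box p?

No

Axiom 4 corresponds to the accessibility relation being transitive.
Transitive: no — w0 S w1 and w1 S w5, but not w0 S w5.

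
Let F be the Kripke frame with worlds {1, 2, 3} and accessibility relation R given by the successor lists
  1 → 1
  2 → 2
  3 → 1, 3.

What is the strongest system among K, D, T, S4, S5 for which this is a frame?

S4

Serial (axiom D): yes — every world has a successor (e.g. 1 R 1).
Reflexive (axiom T): yes — every world is R-related to itself.
Transitive (axiom 4): yes — every two-step R-path is closed by a direct edge.
Euclidean (axiom 5): no — 3 R 1 and 3 R 3, but not 1 R 3.
So F validates K, D, T, S4; S5 would additionally require R to be Euclidean. The strongest is S4.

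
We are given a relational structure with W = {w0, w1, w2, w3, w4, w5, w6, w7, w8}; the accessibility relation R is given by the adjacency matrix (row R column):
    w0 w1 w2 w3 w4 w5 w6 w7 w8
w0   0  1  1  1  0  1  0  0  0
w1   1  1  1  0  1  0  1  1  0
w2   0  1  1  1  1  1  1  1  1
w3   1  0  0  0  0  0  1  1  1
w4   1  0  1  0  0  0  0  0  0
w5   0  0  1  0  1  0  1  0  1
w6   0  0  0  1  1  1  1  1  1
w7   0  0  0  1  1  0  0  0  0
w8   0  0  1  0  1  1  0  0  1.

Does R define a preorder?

Reflexive: no — w0 is not related to itself.
Transitive: no — w0 R w1 and w1 R w4, but not w0 R w4.
So R is not a preorder.

No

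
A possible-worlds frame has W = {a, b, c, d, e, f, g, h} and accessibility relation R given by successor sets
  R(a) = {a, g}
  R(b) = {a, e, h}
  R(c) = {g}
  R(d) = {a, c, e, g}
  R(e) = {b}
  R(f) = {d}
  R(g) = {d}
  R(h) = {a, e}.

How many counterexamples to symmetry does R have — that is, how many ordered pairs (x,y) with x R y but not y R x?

10

Enumerating: (a,g), (b,a), (b,h), (c,g), (d,a), (d,c), (d,e), (f,d), (h,a), (h,e).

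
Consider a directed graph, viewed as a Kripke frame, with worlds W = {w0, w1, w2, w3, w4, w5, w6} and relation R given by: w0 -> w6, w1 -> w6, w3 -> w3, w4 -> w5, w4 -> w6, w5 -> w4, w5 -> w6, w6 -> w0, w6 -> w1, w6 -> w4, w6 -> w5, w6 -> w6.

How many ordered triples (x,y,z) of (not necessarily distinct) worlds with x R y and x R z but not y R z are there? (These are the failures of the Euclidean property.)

Enumerating: (w4,w5,w5), (w5,w4,w4), (w6,w0,w0), (w6,w0,w1), (w6,w0,w4), (w6,w0,w5), (w6,w1,w0), (w6,w1,w1), (w6,w1,w4), (w6,w1,w5), (w6,w4,w0), (w6,w4,w1), (w6,w4,w4), (w6,w5,w0), (w6,w5,w1), (w6,w5,w5).

16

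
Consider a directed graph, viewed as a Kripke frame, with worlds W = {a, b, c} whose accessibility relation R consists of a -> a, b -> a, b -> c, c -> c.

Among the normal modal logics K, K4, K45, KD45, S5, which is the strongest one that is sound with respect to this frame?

K4

Transitive (axiom 4): yes — every two-step R-path is closed by a direct edge.
Euclidean (axiom 5): no — b R a and b R c, but not a R c.
Serial (axiom D): yes — every world has a successor (e.g. a R a).
Reflexive (axiom T): no — b is not related to itself.
So F validates K, K4; K45 would additionally require R to be Euclidean. The strongest is K4.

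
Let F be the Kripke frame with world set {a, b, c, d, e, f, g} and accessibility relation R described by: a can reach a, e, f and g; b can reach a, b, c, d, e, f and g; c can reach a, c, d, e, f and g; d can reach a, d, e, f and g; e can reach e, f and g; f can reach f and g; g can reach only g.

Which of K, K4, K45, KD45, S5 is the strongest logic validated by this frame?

K4

Transitive (axiom 4): yes — every two-step R-path is closed by a direct edge.
Euclidean (axiom 5): no — a R f and a R e, but not f R e.
Serial (axiom D): yes — every world has a successor (e.g. a R a).
Reflexive (axiom T): yes — every world is R-related to itself.
So F validates K, K4; K45 would additionally require R to be Euclidean. The strongest is K4.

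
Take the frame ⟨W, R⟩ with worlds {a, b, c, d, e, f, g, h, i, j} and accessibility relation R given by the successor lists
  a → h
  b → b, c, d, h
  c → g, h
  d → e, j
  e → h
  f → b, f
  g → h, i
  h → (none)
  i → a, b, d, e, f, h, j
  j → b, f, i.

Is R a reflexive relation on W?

Reflexive: no — a is not related to itself.

No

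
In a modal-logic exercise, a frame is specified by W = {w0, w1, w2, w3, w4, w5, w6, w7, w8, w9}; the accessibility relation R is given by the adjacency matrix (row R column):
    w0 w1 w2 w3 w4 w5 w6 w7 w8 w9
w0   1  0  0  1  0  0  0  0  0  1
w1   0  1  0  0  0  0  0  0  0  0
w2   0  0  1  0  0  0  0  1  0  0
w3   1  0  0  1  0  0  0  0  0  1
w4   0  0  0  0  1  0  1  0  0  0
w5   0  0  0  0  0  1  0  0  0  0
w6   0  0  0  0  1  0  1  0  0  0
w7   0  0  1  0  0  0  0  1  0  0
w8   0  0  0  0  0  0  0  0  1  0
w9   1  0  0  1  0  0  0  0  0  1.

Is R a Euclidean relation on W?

Yes

Euclidean: yes — any two successors of a common world are R-related.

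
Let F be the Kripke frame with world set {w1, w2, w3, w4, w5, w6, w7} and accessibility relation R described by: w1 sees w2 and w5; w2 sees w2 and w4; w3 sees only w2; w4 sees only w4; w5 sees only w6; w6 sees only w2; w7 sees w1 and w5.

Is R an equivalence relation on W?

Reflexive: no — w1 is not related to itself.
Symmetric: no — w1 R w2 but not w2 R w1.
Transitive: no — w1 R w2 and w2 R w4, but not w1 R w4.
So R is not an equivalence relation.

No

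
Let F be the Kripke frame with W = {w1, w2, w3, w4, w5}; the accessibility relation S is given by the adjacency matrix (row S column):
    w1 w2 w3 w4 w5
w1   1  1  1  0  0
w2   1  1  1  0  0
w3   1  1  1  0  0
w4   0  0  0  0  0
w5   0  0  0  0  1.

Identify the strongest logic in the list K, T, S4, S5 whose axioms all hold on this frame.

K

Reflexive (axiom T): no — w4 is not related to itself.
Transitive (axiom 4): yes — every two-step S-path is closed by a direct edge.
Euclidean (axiom 5): yes — any two successors of a common world are S-related.
So F validates K; T would additionally require S to be reflexive. The strongest is K.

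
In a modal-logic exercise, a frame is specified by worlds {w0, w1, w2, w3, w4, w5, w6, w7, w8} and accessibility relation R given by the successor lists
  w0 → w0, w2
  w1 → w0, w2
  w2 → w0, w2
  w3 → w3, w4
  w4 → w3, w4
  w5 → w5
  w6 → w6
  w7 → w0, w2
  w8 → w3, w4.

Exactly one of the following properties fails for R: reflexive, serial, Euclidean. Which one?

reflexive

Reflexive: no — w1 is not related to itself.
Serial: yes — every world has a successor (e.g. w0 R w0).
Euclidean: yes — any two successors of a common world are R-related.
Only reflexive fails.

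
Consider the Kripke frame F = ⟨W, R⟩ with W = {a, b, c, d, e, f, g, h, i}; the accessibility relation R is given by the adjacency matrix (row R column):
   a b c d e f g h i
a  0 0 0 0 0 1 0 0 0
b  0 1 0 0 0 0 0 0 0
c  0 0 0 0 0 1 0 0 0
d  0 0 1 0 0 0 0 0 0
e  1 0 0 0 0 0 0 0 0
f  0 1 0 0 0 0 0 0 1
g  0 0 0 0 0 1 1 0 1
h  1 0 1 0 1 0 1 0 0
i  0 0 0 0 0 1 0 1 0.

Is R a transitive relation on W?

No

Transitive: no — a R f and f R b, but not a R b.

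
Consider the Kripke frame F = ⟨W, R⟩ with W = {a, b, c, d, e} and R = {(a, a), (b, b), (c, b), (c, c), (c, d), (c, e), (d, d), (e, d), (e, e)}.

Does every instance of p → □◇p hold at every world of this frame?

No

The schema B characterises exactly the symmetric frames.
Symmetric: no — c R b but not b R c.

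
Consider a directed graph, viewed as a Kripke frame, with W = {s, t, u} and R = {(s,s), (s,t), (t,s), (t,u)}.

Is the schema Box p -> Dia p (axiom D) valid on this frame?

By correspondence theory, D is valid on a frame iff R is serial.
Serial: no — u has no R-successor.

No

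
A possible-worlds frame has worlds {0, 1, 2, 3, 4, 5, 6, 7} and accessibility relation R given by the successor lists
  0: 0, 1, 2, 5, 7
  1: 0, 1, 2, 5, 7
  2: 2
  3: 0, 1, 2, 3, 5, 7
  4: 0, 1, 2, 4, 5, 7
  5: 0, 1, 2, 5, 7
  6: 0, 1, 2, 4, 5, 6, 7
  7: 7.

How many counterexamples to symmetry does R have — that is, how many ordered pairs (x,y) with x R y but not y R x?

22

Enumerating: (0,2), (0,7), (1,2), (1,7), (3,0), (3,1), (3,2), (3,5), (3,7), (4,0), (4,1), (4,2), … and 10 more.
Total: 22.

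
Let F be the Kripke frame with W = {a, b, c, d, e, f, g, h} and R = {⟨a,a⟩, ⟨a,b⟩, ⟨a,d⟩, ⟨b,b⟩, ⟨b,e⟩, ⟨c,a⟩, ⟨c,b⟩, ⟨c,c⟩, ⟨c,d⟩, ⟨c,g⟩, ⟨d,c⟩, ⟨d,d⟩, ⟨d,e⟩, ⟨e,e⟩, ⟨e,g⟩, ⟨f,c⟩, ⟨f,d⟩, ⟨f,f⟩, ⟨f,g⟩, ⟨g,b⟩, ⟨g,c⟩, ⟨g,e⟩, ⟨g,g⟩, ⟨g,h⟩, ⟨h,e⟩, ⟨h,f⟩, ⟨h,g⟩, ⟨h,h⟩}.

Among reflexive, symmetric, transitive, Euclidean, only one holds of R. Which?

Reflexive: yes — every world is R-related to itself.
Symmetric: no — a R b but not b R a.
Transitive: no — a R b and b R e, but not a R e.
Euclidean: no — a R b and a R d, but not b R d.
Only reflexive holds.

reflexive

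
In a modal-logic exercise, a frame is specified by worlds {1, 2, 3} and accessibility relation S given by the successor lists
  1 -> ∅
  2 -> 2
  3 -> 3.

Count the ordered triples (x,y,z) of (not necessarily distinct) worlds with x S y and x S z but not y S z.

S is Euclidean; there are no such tuples.

0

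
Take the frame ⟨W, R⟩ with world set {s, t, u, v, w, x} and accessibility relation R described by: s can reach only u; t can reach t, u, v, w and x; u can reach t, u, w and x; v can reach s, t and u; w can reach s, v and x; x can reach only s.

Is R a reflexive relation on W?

Reflexive: no — s is not related to itself.

No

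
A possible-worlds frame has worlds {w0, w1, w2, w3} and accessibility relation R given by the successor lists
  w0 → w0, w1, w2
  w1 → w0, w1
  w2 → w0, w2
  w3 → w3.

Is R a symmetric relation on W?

Yes

Symmetric: yes — every pair in R has its reverse in R.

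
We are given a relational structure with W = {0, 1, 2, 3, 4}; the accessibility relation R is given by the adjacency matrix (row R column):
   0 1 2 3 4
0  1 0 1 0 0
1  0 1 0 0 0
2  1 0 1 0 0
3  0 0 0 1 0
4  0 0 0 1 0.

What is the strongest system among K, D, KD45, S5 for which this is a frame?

KD45

Serial (axiom D): yes — every world has a successor (e.g. 0 R 0).
Euclidean (axiom 5): yes — any two successors of a common world are R-related.
Transitive (axiom 4): yes — every two-step R-path is closed by a direct edge.
Reflexive (axiom T): no — 4 is not related to itself.
So F validates K, D, KD45; S5 would additionally require R to be reflexive. The strongest is KD45.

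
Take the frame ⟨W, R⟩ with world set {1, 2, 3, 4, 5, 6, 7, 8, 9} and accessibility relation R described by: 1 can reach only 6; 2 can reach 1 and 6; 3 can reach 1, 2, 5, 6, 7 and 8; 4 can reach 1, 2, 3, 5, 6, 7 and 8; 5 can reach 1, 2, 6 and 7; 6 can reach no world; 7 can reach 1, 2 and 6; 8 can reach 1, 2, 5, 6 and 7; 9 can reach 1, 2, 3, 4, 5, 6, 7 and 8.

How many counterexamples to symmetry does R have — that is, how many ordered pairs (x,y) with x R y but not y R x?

Enumerating: (1,6), (2,1), (2,6), (3,1), (3,2), (3,5), (3,6), (3,7), (3,8), (4,1), (4,2), (4,3), … and 24 more.
Total: 36.

36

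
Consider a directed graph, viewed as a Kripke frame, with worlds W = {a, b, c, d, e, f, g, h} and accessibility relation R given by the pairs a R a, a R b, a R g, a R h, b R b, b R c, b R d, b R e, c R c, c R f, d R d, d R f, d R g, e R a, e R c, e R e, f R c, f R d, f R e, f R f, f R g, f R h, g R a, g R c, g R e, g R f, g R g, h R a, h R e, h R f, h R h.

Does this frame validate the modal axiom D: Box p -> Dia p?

By correspondence theory, D is valid on a frame iff R is serial.
Serial: yes — every world has a successor (e.g. a R a).

Yes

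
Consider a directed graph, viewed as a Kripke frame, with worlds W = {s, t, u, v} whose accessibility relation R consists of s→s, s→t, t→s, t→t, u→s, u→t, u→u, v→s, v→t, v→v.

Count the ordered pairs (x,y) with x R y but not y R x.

Enumerating: (u,s), (u,t), (v,s), (v,t).

4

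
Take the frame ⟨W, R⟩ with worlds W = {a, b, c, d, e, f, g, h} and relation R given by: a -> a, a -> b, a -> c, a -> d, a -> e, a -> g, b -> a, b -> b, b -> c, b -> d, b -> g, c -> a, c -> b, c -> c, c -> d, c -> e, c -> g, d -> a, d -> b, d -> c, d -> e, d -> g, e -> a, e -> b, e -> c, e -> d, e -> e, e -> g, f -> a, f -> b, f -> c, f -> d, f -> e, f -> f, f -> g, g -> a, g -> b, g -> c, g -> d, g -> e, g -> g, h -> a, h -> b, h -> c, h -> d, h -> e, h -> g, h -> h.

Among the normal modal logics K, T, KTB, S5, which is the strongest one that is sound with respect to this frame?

Reflexive (axiom T): no — d is not related to itself.
Symmetric (axiom B): no — e R b but not b R e.
Euclidean (axiom 5): no — a R b and a R e, but not b R e.
So F validates K; T would additionally require R to be reflexive. The strongest is K.

K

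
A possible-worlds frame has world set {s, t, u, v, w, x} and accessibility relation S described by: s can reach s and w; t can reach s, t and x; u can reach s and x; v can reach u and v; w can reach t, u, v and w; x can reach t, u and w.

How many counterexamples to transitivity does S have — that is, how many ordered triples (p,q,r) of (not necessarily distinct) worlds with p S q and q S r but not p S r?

21

Enumerating: (s,w,t), (s,w,u), (s,w,v), (t,s,w), (t,x,u), (t,x,w), (u,s,w), (u,x,t), (u,x,u), (u,x,w), (v,u,s), (v,u,x), … and 9 more.
Total: 21.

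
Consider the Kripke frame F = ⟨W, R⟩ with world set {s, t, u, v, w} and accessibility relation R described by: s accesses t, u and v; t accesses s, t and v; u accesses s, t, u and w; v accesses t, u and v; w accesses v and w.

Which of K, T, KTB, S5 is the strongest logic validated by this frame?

K

Reflexive (axiom T): no — s is not related to itself.
Symmetric (axiom B): no — s R v but not v R s.
Euclidean (axiom 5): no — s R t and s R u, but not t R u.
So F validates K; T would additionally require R to be reflexive. The strongest is K.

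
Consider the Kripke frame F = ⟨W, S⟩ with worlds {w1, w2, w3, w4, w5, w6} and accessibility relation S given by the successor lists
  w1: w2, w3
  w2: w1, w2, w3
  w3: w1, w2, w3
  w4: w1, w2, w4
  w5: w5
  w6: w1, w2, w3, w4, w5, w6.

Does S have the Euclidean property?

No

Euclidean: no — w6 S w1 and w6 S w4, but not w1 S w4.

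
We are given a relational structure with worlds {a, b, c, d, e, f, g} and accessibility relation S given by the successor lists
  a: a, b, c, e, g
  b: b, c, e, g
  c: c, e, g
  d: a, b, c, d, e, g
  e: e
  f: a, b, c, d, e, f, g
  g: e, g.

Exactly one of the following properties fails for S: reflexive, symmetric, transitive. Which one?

Reflexive: yes — every world is S-related to itself.
Symmetric: no — a S b but not b S a.
Transitive: yes — every two-step S-path is closed by a direct edge.
Only symmetric fails.

symmetric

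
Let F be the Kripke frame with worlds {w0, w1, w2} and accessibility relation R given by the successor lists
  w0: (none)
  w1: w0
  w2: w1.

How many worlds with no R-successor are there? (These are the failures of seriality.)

1

Enumerating: w0.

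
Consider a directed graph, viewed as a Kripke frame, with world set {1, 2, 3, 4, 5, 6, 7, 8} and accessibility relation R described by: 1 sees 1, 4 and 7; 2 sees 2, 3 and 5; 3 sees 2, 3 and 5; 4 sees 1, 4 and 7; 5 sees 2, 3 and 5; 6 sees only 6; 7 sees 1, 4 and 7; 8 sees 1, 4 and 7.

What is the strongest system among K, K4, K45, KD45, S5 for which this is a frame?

KD45

Transitive (axiom 4): yes — every two-step R-path is closed by a direct edge.
Euclidean (axiom 5): yes — any two successors of a common world are R-related.
Serial (axiom D): yes — every world has a successor (e.g. 1 R 1).
Reflexive (axiom T): no — 8 is not related to itself.
So F validates K, K4, K45, KD45; S5 would additionally require R to be reflexive. The strongest is KD45.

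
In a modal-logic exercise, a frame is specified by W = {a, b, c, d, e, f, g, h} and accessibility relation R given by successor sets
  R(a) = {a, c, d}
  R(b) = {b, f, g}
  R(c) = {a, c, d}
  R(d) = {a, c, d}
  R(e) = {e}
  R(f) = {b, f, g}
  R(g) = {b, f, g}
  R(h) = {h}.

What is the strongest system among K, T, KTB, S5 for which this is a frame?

Reflexive (axiom T): yes — every world is R-related to itself.
Symmetric (axiom B): yes — every pair in R has its reverse in R.
Euclidean (axiom 5): yes — any two successors of a common world are R-related.
So F validates K, T, KTB, S5. The strongest is S5.

S5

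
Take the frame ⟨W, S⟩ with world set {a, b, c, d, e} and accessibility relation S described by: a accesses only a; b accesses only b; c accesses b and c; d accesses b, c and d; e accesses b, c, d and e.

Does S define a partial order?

Reflexive: yes — every world is S-related to itself.
Transitive: yes — every two-step S-path is closed by a direct edge.
Antisymmetric: yes — no distinct pair is related both ways.
So S is a partial order.

Yes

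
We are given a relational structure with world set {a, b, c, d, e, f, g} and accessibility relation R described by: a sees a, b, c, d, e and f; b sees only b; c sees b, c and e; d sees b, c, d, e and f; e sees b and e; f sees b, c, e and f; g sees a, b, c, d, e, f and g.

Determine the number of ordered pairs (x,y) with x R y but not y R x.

21

Enumerating: (a,b), (a,c), (a,d), (a,e), (a,f), (c,b), (c,e), (d,b), (d,c), (d,e), (d,f), (e,b), … and 9 more.
Total: 21.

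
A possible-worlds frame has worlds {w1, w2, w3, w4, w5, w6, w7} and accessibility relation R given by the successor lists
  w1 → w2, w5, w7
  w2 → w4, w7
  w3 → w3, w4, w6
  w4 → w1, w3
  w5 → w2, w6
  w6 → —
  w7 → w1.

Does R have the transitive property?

Transitive: no — w1 R w2 and w2 R w4, but not w1 R w4.

No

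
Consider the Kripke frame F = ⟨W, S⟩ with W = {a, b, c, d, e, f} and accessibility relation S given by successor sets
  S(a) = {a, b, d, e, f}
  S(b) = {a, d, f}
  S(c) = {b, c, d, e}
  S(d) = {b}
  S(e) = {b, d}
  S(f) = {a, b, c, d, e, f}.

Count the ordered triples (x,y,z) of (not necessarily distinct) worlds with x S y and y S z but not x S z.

Enumerating: (a,f,c), (b,a,b), (b,a,e), (b,d,b), (b,f,b), (b,f,c), (b,f,e), (c,b,a), (c,b,f), (d,b,a), (d,b,d), (d,b,f), (e,b,a), (e,b,f).

14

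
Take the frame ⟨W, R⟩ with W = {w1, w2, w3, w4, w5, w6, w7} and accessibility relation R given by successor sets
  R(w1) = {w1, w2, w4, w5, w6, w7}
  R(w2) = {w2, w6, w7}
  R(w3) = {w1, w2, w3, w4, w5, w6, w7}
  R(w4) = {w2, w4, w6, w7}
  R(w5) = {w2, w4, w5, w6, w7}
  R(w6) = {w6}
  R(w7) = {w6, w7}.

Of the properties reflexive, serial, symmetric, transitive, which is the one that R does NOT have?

symmetric

Reflexive: yes — every world is R-related to itself.
Serial: yes — every world has a successor (e.g. w1 R w1).
Symmetric: no — w1 R w2 but not w2 R w1.
Transitive: yes — every two-step R-path is closed by a direct edge.
Only symmetric fails.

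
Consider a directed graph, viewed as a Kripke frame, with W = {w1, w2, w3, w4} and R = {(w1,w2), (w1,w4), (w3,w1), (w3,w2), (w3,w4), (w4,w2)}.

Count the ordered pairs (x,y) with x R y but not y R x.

6

Enumerating: (w1,w2), (w1,w4), (w3,w1), (w3,w2), (w3,w4), (w4,w2).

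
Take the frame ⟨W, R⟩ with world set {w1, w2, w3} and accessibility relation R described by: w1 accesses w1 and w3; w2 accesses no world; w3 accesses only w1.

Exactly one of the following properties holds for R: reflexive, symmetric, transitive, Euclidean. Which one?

Reflexive: no — w2 is not related to itself.
Symmetric: yes — every pair in R has its reverse in R.
Transitive: no — w3 R w1 and w1 R w3, but not w3 R w3.
Euclidean: no — w1 R w3 and w1 R w3, but not w3 R w3.
Only symmetric holds.

symmetric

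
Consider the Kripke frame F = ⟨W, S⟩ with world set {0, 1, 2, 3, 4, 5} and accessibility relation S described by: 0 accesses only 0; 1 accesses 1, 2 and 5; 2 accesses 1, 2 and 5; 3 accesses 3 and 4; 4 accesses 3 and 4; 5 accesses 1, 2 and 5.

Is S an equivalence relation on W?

Reflexive: yes — every world is S-related to itself.
Symmetric: yes — every pair in S has its reverse in S.
Transitive: yes — every two-step S-path is closed by a direct edge.
So S is an equivalence relation.

Yes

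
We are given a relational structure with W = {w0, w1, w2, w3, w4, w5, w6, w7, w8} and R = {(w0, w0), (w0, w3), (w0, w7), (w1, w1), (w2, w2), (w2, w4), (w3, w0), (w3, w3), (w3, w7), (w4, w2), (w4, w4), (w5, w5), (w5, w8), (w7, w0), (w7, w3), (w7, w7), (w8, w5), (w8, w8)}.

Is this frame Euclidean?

Yes

Euclidean: yes — any two successors of a common world are R-related.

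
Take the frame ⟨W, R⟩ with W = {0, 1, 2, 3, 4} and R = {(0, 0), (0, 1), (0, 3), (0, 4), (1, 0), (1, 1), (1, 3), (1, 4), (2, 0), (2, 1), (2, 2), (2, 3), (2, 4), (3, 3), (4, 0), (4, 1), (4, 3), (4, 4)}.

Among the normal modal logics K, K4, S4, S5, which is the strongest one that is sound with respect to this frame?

Transitive (axiom 4): yes — every two-step R-path is closed by a direct edge.
Reflexive (axiom T): yes — every world is R-related to itself.
Euclidean (axiom 5): no — 0 R 3 and 0 R 1, but not 3 R 1.
So F validates K, K4, S4; S5 would additionally require R to be Euclidean. The strongest is S4.

S4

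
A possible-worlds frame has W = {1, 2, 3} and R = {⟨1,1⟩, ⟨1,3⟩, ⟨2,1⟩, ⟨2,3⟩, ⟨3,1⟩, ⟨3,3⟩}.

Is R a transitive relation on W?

Transitive: yes — every two-step R-path is closed by a direct edge.

Yes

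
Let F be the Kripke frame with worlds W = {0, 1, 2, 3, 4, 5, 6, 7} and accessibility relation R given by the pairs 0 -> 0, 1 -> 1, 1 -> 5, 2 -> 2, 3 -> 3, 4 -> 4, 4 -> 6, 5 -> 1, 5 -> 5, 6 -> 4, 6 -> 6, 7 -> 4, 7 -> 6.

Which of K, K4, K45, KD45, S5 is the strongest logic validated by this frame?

KD45

Transitive (axiom 4): yes — every two-step R-path is closed by a direct edge.
Euclidean (axiom 5): yes — any two successors of a common world are R-related.
Serial (axiom D): yes — every world has a successor (e.g. 0 R 0).
Reflexive (axiom T): no — 7 is not related to itself.
So F validates K, K4, K45, KD45; S5 would additionally require R to be reflexive. The strongest is KD45.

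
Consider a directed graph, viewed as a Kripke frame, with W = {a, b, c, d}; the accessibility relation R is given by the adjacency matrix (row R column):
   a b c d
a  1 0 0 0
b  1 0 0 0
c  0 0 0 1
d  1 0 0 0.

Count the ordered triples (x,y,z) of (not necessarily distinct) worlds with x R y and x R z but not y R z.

Enumerating: (c,d,d).

1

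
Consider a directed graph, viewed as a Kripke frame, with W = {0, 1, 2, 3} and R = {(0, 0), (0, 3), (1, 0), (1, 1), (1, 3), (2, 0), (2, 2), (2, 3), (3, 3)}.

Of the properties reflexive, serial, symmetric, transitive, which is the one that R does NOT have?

Reflexive: yes — every world is R-related to itself.
Serial: yes — every world has a successor (e.g. 0 R 0).
Symmetric: no — 0 R 3 but not 3 R 0.
Transitive: yes — every two-step R-path is closed by a direct edge.
Only symmetric fails.

symmetric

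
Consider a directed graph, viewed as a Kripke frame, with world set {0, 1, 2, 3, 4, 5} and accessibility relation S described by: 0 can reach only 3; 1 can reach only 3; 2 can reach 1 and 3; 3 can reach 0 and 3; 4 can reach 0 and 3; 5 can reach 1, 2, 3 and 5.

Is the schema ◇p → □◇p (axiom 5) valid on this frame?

No

Axiom 5 corresponds to the accessibility relation being Euclidean.
Euclidean: no — 2 S 3 and 2 S 1, but not 3 S 1.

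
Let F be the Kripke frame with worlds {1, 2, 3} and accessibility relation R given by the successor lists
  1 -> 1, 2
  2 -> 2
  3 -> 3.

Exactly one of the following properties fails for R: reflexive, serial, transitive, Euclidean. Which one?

Euclidean

Reflexive: yes — every world is R-related to itself.
Serial: yes — every world has a successor (e.g. 1 R 1).
Transitive: yes — every two-step R-path is closed by a direct edge.
Euclidean: no — 1 R 2 and 1 R 1, but not 2 R 1.
Only Euclidean fails.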